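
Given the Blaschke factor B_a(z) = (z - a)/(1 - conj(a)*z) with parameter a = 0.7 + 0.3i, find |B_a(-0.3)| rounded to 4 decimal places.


Step 1: Numerator z0 - a = -0.3 - (0.7 + 0.3i) = -1 - 0.3i
Step 2: Denominator 1 - conj(a)*z0 = 1 - (0.7 - 0.3i)*(-0.3) = 1.21 - 0.09i
Step 3: |z0 - a|^2 = (-1)^2 + (-0.3)^2 = 1.09; |1 - conj(a)*z0|^2 = 1.21^2 + (-0.09)^2 = 1.4722
Step 4: |B_a(-0.3)| = sqrt(1.09 / 1.4722) = sqrt(0.740389)
Step 5: = 0.8605

0.8605


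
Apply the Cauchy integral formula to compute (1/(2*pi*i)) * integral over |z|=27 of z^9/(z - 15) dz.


Step 1: f(z) = z^9, a = 15 is inside |z| = 27
Step 2: By Cauchy integral formula: (1/(2pi*i)) * integral = f(a)
Step 3: f(15) = 15^9 = 38443359375

38443359375


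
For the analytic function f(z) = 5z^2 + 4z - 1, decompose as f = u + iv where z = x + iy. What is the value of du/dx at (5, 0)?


Step 1: f(z) = 5(x+iy)^2 + 4(x+iy) - 1
Step 2: u = 5(x^2 - y^2) + 4x - 1
Step 3: u_x = 10x + 4
Step 4: At (5, 0): u_x = 50 + 4 = 54

54


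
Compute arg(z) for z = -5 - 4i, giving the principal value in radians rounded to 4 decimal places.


Step 1: z = -5 - 4i
Step 2: arg(z) = atan2(-4, -5)
Step 3: arg(z) = -2.4669

-2.4669


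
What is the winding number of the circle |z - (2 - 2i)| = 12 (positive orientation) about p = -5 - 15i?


Step 1: Center c = (2, -2), radius = 12
Step 2: |p - c|^2 = (-7)^2 + (-13)^2 = 218
Step 3: r^2 = 144
Step 4: |p-c| > r so winding number = 0

0


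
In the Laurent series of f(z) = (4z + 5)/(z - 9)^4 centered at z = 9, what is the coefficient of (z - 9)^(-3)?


Step 1: Write the numerator in powers of (z - 9): 4z + 5 = 4(z - 9) + (4*9 + 5) = 4(z - 9) + 41
Step 2: Divide by (z - 9)^4: f(z) = 41(z - 9)^(-4) + 4(z - 9)^(-3)
Step 3: This finite sum is the Laurent series of f about z = 9.
Step 4: Coefficient of (z - 9)^(-3) = coefficient of (z - 9) in the re-centred numerator = 4

4


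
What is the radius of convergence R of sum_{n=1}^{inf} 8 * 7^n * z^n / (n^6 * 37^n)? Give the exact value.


Step 1: General term a_n = 8 * 7^n / (n^6 * 37^n)
Step 2: By the root test, |a_n|^(1/n) = 8^(1/n) * 7 / (n^(6/n) * 37) -> 7/37 as n -> infinity (since 8^(1/n) -> 1 and n^(6/n) -> 1)
Step 3: R = 1/lim|a_n|^(1/n) = 37/7

37/7


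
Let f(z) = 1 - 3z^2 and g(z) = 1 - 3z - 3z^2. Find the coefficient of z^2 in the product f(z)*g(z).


Step 1: z^2 term in f*g comes from: (1)*(-3z^2) + (0)*(-3z) + (-3z^2)*(1)
Step 2: = -3 + 0 - 3
Step 3: = -6

-6


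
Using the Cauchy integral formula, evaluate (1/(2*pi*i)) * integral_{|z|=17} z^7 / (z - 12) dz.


Step 1: f(z) = z^7, a = 12 is inside |z| = 17
Step 2: By Cauchy integral formula: (1/(2pi*i)) * integral = f(a)
Step 3: f(12) = 12^7 = 35831808

35831808


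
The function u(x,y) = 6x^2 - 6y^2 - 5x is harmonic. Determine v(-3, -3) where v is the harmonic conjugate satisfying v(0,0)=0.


Step 1: v_x = -u_y = 12y + 0
Step 2: v_y = u_x = 12x - 5
Step 3: v = 12xy - 5y + C
Step 4: v(0,0) = 0 => C = 0
Step 5: v(-3, -3) = 123

123


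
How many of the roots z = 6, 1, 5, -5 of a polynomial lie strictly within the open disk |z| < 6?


Step 1: Check each root:
  z = 6: |6| = 6 >= 6
  z = 1: |1| = 1 < 6
  z = 5: |5| = 5 < 6
  z = -5: |-5| = 5 < 6
Step 2: Count = 3

3


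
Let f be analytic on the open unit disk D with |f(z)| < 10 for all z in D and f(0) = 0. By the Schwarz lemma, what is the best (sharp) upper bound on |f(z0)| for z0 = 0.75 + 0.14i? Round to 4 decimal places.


Step 1: g = f/10 maps D -> D with g(0) = 0, so by the Schwarz lemma |g(z)| <= |z|, i.e. |f(z)| <= 10|z|; this is sharp (f(z) = 10z).
Step 2: |z0|^2 = 0.75^2 + 0.14^2 = 0.5821
Step 3: |z0| = sqrt(0.5821) = 0.762955
Step 4: Best bound = 10 * |z0| = 10 * 0.762955 = 7.6295

7.6295


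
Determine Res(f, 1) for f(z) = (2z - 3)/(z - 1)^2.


Step 1: Pole of order 2 at z = 1
Step 2: Res = lim d/dz [(z - 1)^2 * f(z)] as z -> 1
Step 3: (z - 1)^2 * f(z) = 2z - 3
Step 4: d/dz[2z - 3] = 2

2


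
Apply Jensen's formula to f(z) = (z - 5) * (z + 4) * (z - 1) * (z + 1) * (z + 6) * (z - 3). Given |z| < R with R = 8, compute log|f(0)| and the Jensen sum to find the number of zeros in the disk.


Jensen's formula: (1/2pi)*integral log|f(Re^it)|dt = log|f(0)| + sum_{|a_k|<R} log(R/|a_k|)
Step 1: f(0) = (-5) * 4 * (-1) * 1 * 6 * (-3) = -360
Step 2: log|f(0)| = log|5| + log|-4| + log|1| + log|-1| + log|-6| + log|3| = 5.8861
Step 3: Zeros inside |z| < 8: 5, -4, 1, -1, -6, 3
Step 4: Jensen sum = log(8/5) + log(8/4) + log(8/1) + log(8/1) + log(8/6) + log(8/3) = 6.5905
Step 5: n(R) = number of terms in the Jensen sum = count of zeros inside |z| < 8 = 6

6


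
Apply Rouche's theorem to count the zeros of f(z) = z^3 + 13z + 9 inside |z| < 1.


Step 1: On |z| = 1 the three terms have sizes |z^3| = 1^3 = 1, |13z| = 13*1 = 13, |9| = 9
Step 2: The dominant term is g(z) = 13z; let h(z) = z^3 + 9 so f = g + h
Step 3: On |z| = 1: |g| = 13 and |h| <= 1 + 9 = 10
Step 4: Since 13 > 10, |h| < |g| on |z| = 1, so by Rouche f has the same number of zeros as g inside |z| < 1
Step 5: g(z) = 13z has 1 zero (at the origin, multiplicity 1) inside |z| < 1. Answer = 1

1


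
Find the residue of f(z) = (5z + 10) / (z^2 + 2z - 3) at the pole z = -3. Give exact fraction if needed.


Step 1: Q(z) = z^2 + 2z - 3 = (z + 3)(z - 1)
Step 2: Q'(z) = 2z + 2
Step 3: Q'(-3) = -4, P(-3) = -5
Step 4: Res = P(-3)/Q'(-3) = -5/(-4) = 5/4

5/4


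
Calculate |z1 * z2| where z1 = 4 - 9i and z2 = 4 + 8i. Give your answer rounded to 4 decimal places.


Step 1: |z1| = sqrt(4^2 + (-9)^2) = sqrt(97)
Step 2: |z2| = sqrt(4^2 + 8^2) = sqrt(80)
Step 3: |z1*z2| = |z1|*|z2| = sqrt(97) * sqrt(80) = sqrt(97 * 80) = sqrt(7760)
Step 4: = 88.0909

88.0909


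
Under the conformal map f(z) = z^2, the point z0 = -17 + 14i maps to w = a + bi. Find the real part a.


Step 1: z0 = -17 + 14i
Step 2: z0^2 = (-17)^2 - 14^2 - 476i
Step 3: real part = 289 - 196 = 93

93


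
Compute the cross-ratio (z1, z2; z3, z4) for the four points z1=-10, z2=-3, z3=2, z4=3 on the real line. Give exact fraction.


Step 1: (z1-z3)(z2-z4) = (-12) * (-6) = 72
Step 2: (z1-z4)(z2-z3) = (-13) * (-5) = 65
Step 3: Cross-ratio = 72/65 = 72/65

72/65


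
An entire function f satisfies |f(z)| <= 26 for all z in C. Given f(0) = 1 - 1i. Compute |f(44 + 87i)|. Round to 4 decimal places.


Step 1: By Liouville's theorem, a bounded entire function is constant.
Step 2: f(z) = f(0) = 1 - 1i for all z.
Step 3: |f(w)| = |1 - 1i| = sqrt(1 + 1)
Step 4: = 1.4142

1.4142


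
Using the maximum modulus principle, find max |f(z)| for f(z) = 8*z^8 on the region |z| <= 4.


Step 1: On |z| = 4, |f(z)| = 8 * |z|^8 = 8 * 4^8
Step 2: By maximum modulus principle, maximum is on boundary.
Step 3: Maximum = 8 * 65536 = 524288

524288


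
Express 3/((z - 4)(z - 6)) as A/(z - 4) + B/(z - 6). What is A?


Step 1: Multiply both sides by (z - 4) and set z = 4
Step 2: A = 3 / (4 - 6)
Step 3: A = 3 / (-2)
Step 4: A = -3/2

-3/2


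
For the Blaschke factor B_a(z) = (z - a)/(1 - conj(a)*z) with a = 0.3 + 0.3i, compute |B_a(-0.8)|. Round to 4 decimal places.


Step 1: Numerator z0 - a = -0.8 - (0.3 + 0.3i) = -1.1 - 0.3i
Step 2: Denominator 1 - conj(a)*z0 = 1 - (0.3 - 0.3i)*(-0.8) = 1.24 - 0.24i
Step 3: |z0 - a|^2 = (-1.1)^2 + (-0.3)^2 = 1.3; |1 - conj(a)*z0|^2 = 1.24^2 + (-0.24)^2 = 1.5952
Step 4: |B_a(-0.8)| = sqrt(1.3 / 1.5952) = sqrt(0.814945)
Step 5: = 0.9027

0.9027


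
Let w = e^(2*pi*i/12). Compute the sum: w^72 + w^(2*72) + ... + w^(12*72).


Step 1: The sum sum_{j=1}^{n} w^(k*j) equals n if n | k, else 0.
Step 2: Here n = 12, k = 72
Step 3: Does n divide k? 12 | 72 -> True
Step 4: Sum = 12

12


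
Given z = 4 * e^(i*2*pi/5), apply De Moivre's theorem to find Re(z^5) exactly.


Step 1: By De Moivre's theorem, z^5 = 4^5 * e^(i*5*2*pi/5) = 1024 * (cos(2*pi) + i*sin(2*pi))
Step 2: |z|^5 = 4^5 = 1024
Step 3: Reduce the angle mod 2*pi: 2*pi - 2*pi = 0
Step 4: cos(0) = 1
Step 5: Re(z^5) = 1024 * 1 = 1024

1024


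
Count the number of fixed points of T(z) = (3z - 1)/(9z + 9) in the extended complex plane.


Step 1: Fixed points satisfy T(z) = z
Step 2: 9z^2 + 6z + 1 = 0
Step 3: Discriminant = 6^2 - 4*9*1 = 0
Step 4: Number of fixed points = 1

1


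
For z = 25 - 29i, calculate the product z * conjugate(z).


Step 1: conj(z) = 25 + 29i
Step 2: z * conj(z) = 25^2 + (-29)^2
Step 3: = 625 + 841 = 1466

1466


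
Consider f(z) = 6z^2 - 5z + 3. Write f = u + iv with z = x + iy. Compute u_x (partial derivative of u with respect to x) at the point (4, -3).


Step 1: f(z) = 6(x+iy)^2 - 5(x+iy) + 3
Step 2: u = 6(x^2 - y^2) - 5x + 3
Step 3: u_x = 12x - 5
Step 4: At (4, -3): u_x = 48 - 5 = 43

43


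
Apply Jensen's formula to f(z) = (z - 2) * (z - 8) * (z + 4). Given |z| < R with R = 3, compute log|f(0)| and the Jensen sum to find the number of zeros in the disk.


Jensen's formula: (1/2pi)*integral log|f(Re^it)|dt = log|f(0)| + sum_{|a_k|<R} log(R/|a_k|)
Step 1: f(0) = (-2) * (-8) * 4 = 64
Step 2: log|f(0)| = log|2| + log|8| + log|-4| = 4.1589
Step 3: Zeros inside |z| < 3: 2
Step 4: Jensen sum = log(3/2) = 0.4055
Step 5: n(R) = number of terms in the Jensen sum = count of zeros inside |z| < 3 = 1

1


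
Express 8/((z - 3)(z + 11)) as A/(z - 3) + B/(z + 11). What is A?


Step 1: Multiply both sides by (z - 3) and set z = 3
Step 2: A = 8 / (3 + 11)
Step 3: A = 8 / 14
Step 4: A = 4/7

4/7


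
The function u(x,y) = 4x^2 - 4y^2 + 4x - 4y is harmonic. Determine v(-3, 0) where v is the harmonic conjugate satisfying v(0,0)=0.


Step 1: v_x = -u_y = 8y + 4
Step 2: v_y = u_x = 8x + 4
Step 3: v = 8xy + 4x + 4y + C
Step 4: v(0,0) = 0 => C = 0
Step 5: v(-3, 0) = -12

-12


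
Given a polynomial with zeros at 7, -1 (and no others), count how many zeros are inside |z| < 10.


Step 1: Check each root:
  z = 7: |7| = 7 < 10
  z = -1: |-1| = 1 < 10
Step 2: Count = 2

2


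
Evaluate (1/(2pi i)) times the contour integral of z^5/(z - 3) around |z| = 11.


Step 1: f(z) = z^5, a = 3 is inside |z| = 11
Step 2: By Cauchy integral formula: (1/(2pi*i)) * integral = f(a)
Step 3: f(3) = 3^5 = 243

243


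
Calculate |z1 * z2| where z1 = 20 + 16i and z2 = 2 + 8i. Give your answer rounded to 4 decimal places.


Step 1: |z1| = sqrt(20^2 + 16^2) = sqrt(656)
Step 2: |z2| = sqrt(2^2 + 8^2) = sqrt(68)
Step 3: |z1*z2| = |z1|*|z2| = sqrt(656) * sqrt(68) = sqrt(656 * 68) = sqrt(44608)
Step 4: = 211.2061

211.2061


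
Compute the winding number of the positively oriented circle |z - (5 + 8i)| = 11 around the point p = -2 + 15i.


Step 1: Center c = (5, 8), radius = 11
Step 2: |p - c|^2 = (-7)^2 + 7^2 = 98
Step 3: r^2 = 121
Step 4: |p-c| < r so winding number = 1

1


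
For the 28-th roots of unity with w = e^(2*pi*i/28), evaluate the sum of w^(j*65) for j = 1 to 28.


Step 1: The sum sum_{j=1}^{n} w^(k*j) equals n if n | k, else 0.
Step 2: Here n = 28, k = 65
Step 3: Does n divide k? 28 | 65 -> False
Step 4: Sum = 0

0


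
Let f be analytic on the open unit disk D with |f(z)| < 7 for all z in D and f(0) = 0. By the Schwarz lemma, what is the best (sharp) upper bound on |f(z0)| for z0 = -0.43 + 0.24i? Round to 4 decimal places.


Step 1: g = f/7 maps D -> D with g(0) = 0, so by the Schwarz lemma |g(z)| <= |z|, i.e. |f(z)| <= 7|z|; this is sharp (f(z) = 7z).
Step 2: |z0|^2 = (-0.43)^2 + 0.24^2 = 0.2425
Step 3: |z0| = sqrt(0.2425) = 0.492443
Step 4: Best bound = 7 * |z0| = 7 * 0.492443 = 3.4471

3.4471


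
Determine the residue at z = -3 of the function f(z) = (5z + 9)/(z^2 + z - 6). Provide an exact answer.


Step 1: Q(z) = z^2 + z - 6 = (z + 3)(z - 2)
Step 2: Q'(z) = 2z + 1
Step 3: Q'(-3) = -5, P(-3) = -6
Step 4: Res = P(-3)/Q'(-3) = -6/(-5) = 6/5

6/5


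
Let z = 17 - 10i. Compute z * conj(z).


Step 1: conj(z) = 17 + 10i
Step 2: z * conj(z) = 17^2 + (-10)^2
Step 3: = 289 + 100 = 389

389


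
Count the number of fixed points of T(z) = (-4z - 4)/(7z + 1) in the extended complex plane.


Step 1: Fixed points satisfy T(z) = z
Step 2: 7z^2 + 5z + 4 = 0
Step 3: Discriminant = 5^2 - 4*7*4 = -87
Step 4: Number of fixed points = 2

2


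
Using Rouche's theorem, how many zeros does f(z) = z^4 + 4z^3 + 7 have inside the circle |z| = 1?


Step 1: On |z| = 1 the three terms have sizes |z^4| = 1^4 = 1, |4z^3| = 4*1^3 = 4, |7| = 7
Step 2: The dominant term is g(z) = 7; let h(z) = z^4 + 4z^3 so f = g + h
Step 3: On |z| = 1: |g| = 7 and |h| <= 1 + 4 = 5
Step 4: Since 7 > 5, |h| < |g| on |z| = 1, so by Rouche f has the same number of zeros as g inside |z| < 1
Step 5: g(z) = 7 is a nonzero constant with no zeros inside |z| < 1. Answer = 0

0


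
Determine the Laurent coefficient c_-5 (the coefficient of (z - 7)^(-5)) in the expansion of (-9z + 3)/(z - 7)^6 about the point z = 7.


Step 1: Write the numerator in powers of (z - 7): -9z + 3 = -9(z - 7) + (-9*7 + 3) = -9(z - 7) - 60
Step 2: Divide by (z - 7)^6: f(z) = -60(z - 7)^(-6) - 9(z - 7)^(-5)
Step 3: This finite sum is the Laurent series of f about z = 7.
Step 4: Coefficient of (z - 7)^(-5) = coefficient of (z - 7) in the re-centred numerator = -9

-9


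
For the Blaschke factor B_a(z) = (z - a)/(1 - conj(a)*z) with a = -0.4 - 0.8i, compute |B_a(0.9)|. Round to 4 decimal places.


Step 1: Numerator z0 - a = 0.9 - (-0.4 - 0.8i) = 1.3 + 0.8i
Step 2: Denominator 1 - conj(a)*z0 = 1 - (-0.4 + 0.8i)*0.9 = 1.36 - 0.72i
Step 3: |z0 - a|^2 = 1.3^2 + 0.8^2 = 2.33; |1 - conj(a)*z0|^2 = 1.36^2 + (-0.72)^2 = 2.368
Step 4: |B_a(0.9)| = sqrt(2.33 / 2.368) = sqrt(0.983953)
Step 5: = 0.9919

0.9919


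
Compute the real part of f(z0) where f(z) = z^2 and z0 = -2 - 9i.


Step 1: z0 = -2 - 9i
Step 2: z0^2 = (-2)^2 - (-9)^2 + 36i
Step 3: real part = 4 - 81 = -77

-77


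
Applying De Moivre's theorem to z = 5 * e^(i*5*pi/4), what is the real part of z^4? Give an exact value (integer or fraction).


Step 1: By De Moivre's theorem, z^4 = 5^4 * e^(i*4*5*pi/4) = 625 * (cos(5*pi) + i*sin(5*pi))
Step 2: |z|^4 = 5^4 = 625
Step 3: Reduce the angle mod 2*pi: 5*pi - 4*pi = pi
Step 4: cos(pi) = -1
Step 5: Re(z^4) = 625 * (-1) = -625

-625


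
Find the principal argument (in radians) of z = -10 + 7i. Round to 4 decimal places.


Step 1: z = -10 + 7i
Step 2: arg(z) = atan2(7, -10)
Step 3: arg(z) = 2.5309

2.5309


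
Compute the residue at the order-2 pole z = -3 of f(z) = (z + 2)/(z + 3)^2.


Step 1: Pole of order 2 at z = -3
Step 2: Res = lim d/dz [(z + 3)^2 * f(z)] as z -> -3
Step 3: (z + 3)^2 * f(z) = z + 2
Step 4: d/dz[z + 2] = 1

1


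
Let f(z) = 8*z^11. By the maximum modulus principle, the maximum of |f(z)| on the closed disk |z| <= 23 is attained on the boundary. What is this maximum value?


Step 1: On |z| = 23, |f(z)| = 8 * |z|^11 = 8 * 23^11
Step 2: By maximum modulus principle, maximum is on boundary.
Step 3: Maximum = 8 * 952809757913927 = 7622478063311416

7622478063311416


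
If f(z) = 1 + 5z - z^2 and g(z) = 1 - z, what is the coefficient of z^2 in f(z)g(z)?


Step 1: z^2 term in f*g comes from: (1)*(0) + (5z)*(-z) + (-z^2)*(1)
Step 2: = 0 - 5 - 1
Step 3: = -6

-6


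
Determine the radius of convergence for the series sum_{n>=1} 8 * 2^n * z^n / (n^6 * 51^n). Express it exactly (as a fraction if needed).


Step 1: General term a_n = 8 * 2^n / (n^6 * 51^n)
Step 2: By the root test, |a_n|^(1/n) = 8^(1/n) * 2 / (n^(6/n) * 51) -> 2/51 as n -> infinity (since 8^(1/n) -> 1 and n^(6/n) -> 1)
Step 3: R = 1/lim|a_n|^(1/n) = 51/2

51/2


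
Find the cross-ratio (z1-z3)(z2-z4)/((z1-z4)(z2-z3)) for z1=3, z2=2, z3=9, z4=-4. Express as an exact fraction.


Step 1: (z1-z3)(z2-z4) = (-6) * 6 = -36
Step 2: (z1-z4)(z2-z3) = 7 * (-7) = -49
Step 3: Cross-ratio = 36/49 = 36/49

36/49


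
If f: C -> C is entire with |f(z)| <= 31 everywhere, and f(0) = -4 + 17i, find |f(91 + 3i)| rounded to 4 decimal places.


Step 1: By Liouville's theorem, a bounded entire function is constant.
Step 2: f(z) = f(0) = -4 + 17i for all z.
Step 3: |f(w)| = |-4 + 17i| = sqrt(16 + 289)
Step 4: = 17.4642

17.4642


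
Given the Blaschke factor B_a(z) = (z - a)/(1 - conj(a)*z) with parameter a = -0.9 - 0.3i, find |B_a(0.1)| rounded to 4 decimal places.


Step 1: Numerator z0 - a = 0.1 - (-0.9 - 0.3i) = 1 + 0.3i
Step 2: Denominator 1 - conj(a)*z0 = 1 - (-0.9 + 0.3i)*0.1 = 1.09 - 0.03i
Step 3: |z0 - a|^2 = 1^2 + 0.3^2 = 1.09; |1 - conj(a)*z0|^2 = 1.09^2 + (-0.03)^2 = 1.189
Step 4: |B_a(0.1)| = sqrt(1.09 / 1.189) = sqrt(0.916737)
Step 5: = 0.9575

0.9575


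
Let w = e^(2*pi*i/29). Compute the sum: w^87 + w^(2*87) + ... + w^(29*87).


Step 1: The sum sum_{j=1}^{n} w^(k*j) equals n if n | k, else 0.
Step 2: Here n = 29, k = 87
Step 3: Does n divide k? 29 | 87 -> True
Step 4: Sum = 29

29


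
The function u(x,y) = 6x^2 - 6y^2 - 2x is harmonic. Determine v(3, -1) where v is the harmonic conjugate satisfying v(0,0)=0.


Step 1: v_x = -u_y = 12y + 0
Step 2: v_y = u_x = 12x - 2
Step 3: v = 12xy - 2y + C
Step 4: v(0,0) = 0 => C = 0
Step 5: v(3, -1) = -34

-34


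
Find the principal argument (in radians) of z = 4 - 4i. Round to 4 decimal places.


Step 1: z = 4 - 4i
Step 2: arg(z) = atan2(-4, 4)
Step 3: arg(z) = -0.7854

-0.7854


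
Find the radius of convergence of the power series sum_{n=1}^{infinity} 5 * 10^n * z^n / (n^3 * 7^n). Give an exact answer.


Step 1: General term a_n = 5 * 10^n / (n^3 * 7^n)
Step 2: By the root test, |a_n|^(1/n) = 5^(1/n) * 10 / (n^(3/n) * 7) -> 10/7 as n -> infinity (since 5^(1/n) -> 1 and n^(3/n) -> 1)
Step 3: R = 1/lim|a_n|^(1/n) = 7/10

7/10


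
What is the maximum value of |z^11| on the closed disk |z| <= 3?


Step 1: On |z| = 3, |f(z)| = |z|^11 = 3^11
Step 2: By maximum modulus principle, maximum is on boundary.
Step 3: Maximum = 177147 = 177147

177147


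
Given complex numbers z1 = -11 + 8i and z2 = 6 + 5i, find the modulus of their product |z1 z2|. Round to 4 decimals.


Step 1: |z1| = sqrt((-11)^2 + 8^2) = sqrt(185)
Step 2: |z2| = sqrt(6^2 + 5^2) = sqrt(61)
Step 3: |z1*z2| = |z1|*|z2| = sqrt(185) * sqrt(61) = sqrt(185 * 61) = sqrt(11285)
Step 4: = 106.2309

106.2309


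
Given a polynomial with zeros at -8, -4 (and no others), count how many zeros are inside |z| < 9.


Step 1: Check each root:
  z = -8: |-8| = 8 < 9
  z = -4: |-4| = 4 < 9
Step 2: Count = 2

2


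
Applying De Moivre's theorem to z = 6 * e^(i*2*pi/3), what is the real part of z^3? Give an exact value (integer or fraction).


Step 1: By De Moivre's theorem, z^3 = 6^3 * e^(i*3*2*pi/3) = 216 * (cos(2*pi) + i*sin(2*pi))
Step 2: |z|^3 = 6^3 = 216
Step 3: Reduce the angle mod 2*pi: 2*pi - 2*pi = 0
Step 4: cos(0) = 1
Step 5: Re(z^3) = 216 * 1 = 216

216


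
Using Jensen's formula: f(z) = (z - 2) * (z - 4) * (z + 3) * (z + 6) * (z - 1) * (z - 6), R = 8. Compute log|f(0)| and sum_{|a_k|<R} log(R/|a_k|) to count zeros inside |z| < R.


Jensen's formula: (1/2pi)*integral log|f(Re^it)|dt = log|f(0)| + sum_{|a_k|<R} log(R/|a_k|)
Step 1: f(0) = (-2) * (-4) * 3 * 6 * (-1) * (-6) = 864
Step 2: log|f(0)| = log|2| + log|4| + log|-3| + log|-6| + log|1| + log|6| = 6.7616
Step 3: Zeros inside |z| < 8: 2, 4, -3, -6, 1, 6
Step 4: Jensen sum = log(8/2) + log(8/4) + log(8/3) + log(8/6) + log(8/1) + log(8/6) = 5.7151
Step 5: n(R) = number of terms in the Jensen sum = count of zeros inside |z| < 8 = 6

6


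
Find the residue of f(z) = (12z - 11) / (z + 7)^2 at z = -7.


Step 1: Pole of order 2 at z = -7
Step 2: Res = lim d/dz [(z + 7)^2 * f(z)] as z -> -7
Step 3: (z + 7)^2 * f(z) = 12z - 11
Step 4: d/dz[12z - 11] = 12

12


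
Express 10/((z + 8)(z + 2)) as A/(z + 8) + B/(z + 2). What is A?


Step 1: Multiply both sides by (z + 8) and set z = -8
Step 2: A = 10 / (-8 + 2)
Step 3: A = 10 / (-6)
Step 4: A = -5/3

-5/3


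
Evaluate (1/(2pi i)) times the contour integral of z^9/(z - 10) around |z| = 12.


Step 1: f(z) = z^9, a = 10 is inside |z| = 12
Step 2: By Cauchy integral formula: (1/(2pi*i)) * integral = f(a)
Step 3: f(10) = 10^9 = 1000000000

1000000000


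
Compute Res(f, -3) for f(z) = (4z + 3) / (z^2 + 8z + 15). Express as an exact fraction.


Step 1: Q(z) = z^2 + 8z + 15 = (z + 3)(z + 5)
Step 2: Q'(z) = 2z + 8
Step 3: Q'(-3) = 2, P(-3) = -9
Step 4: Res = P(-3)/Q'(-3) = -9/2 = -9/2

-9/2


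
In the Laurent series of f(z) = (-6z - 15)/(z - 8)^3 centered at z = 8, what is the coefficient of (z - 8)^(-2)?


Step 1: Write the numerator in powers of (z - 8): -6z - 15 = -6(z - 8) + (-6*8 - 15) = -6(z - 8) - 63
Step 2: Divide by (z - 8)^3: f(z) = -63(z - 8)^(-3) - 6(z - 8)^(-2)
Step 3: This finite sum is the Laurent series of f about z = 8.
Step 4: Coefficient of (z - 8)^(-2) = coefficient of (z - 8) in the re-centred numerator = -6

-6


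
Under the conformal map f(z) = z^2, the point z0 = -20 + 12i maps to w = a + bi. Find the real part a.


Step 1: z0 = -20 + 12i
Step 2: z0^2 = (-20)^2 - 12^2 - 480i
Step 3: real part = 400 - 144 = 256

256


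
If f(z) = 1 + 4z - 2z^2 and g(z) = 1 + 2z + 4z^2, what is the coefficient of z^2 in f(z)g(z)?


Step 1: z^2 term in f*g comes from: (1)*(4z^2) + (4z)*(2z) + (-2z^2)*(1)
Step 2: = 4 + 8 - 2
Step 3: = 10

10


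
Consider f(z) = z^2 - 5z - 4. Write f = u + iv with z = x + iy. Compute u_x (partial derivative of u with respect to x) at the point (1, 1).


Step 1: f(z) = (x+iy)^2 - 5(x+iy) - 4
Step 2: u = (x^2 - y^2) - 5x - 4
Step 3: u_x = 2x - 5
Step 4: At (1, 1): u_x = 2 - 5 = -3

-3


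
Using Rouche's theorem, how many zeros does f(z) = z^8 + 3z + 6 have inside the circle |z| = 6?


Step 1: On |z| = 6 the three terms have sizes |z^8| = 6^8 = 1679616, |3z| = 3*6 = 18, |6| = 6
Step 2: The dominant term is g(z) = z^8; let h(z) = 3z + 6 so f = g + h
Step 3: On |z| = 6: |g| = 1679616 and |h| <= 18 + 6 = 24
Step 4: Since 1679616 > 24, |h| < |g| on |z| = 6, so by Rouche f has the same number of zeros as g inside |z| < 6
Step 5: g(z) = z^8 has 8 zeros (all at the origin) inside |z| < 6. Answer = 8

8


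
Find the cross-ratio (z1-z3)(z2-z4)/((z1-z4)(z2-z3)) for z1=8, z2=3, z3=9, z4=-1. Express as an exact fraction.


Step 1: (z1-z3)(z2-z4) = (-1) * 4 = -4
Step 2: (z1-z4)(z2-z3) = 9 * (-6) = -54
Step 3: Cross-ratio = 4/54 = 2/27

2/27


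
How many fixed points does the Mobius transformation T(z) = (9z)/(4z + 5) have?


Step 1: Fixed points satisfy T(z) = z
Step 2: 4z^2 - 4z = 0
Step 3: Discriminant = (-4)^2 - 4*4*0 = 16
Step 4: Number of fixed points = 2

2


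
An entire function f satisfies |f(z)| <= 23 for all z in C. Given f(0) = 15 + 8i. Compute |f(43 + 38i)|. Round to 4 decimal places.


Step 1: By Liouville's theorem, a bounded entire function is constant.
Step 2: f(z) = f(0) = 15 + 8i for all z.
Step 3: |f(w)| = |15 + 8i| = sqrt(225 + 64)
Step 4: = 17.0

17.0


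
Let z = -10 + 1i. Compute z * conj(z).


Step 1: conj(z) = -10 - 1i
Step 2: z * conj(z) = (-10)^2 + 1^2
Step 3: = 100 + 1 = 101

101


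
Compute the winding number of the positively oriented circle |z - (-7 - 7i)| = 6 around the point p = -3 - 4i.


Step 1: Center c = (-7, -7), radius = 6
Step 2: |p - c|^2 = 4^2 + 3^2 = 25
Step 3: r^2 = 36
Step 4: |p-c| < r so winding number = 1

1


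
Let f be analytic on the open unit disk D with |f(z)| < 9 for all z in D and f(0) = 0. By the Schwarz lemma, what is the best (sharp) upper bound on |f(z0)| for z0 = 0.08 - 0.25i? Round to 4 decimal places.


Step 1: g = f/9 maps D -> D with g(0) = 0, so by the Schwarz lemma |g(z)| <= |z|, i.e. |f(z)| <= 9|z|; this is sharp (f(z) = 9z).
Step 2: |z0|^2 = 0.08^2 + (-0.25)^2 = 0.0689
Step 3: |z0| = sqrt(0.0689) = 0.262488
Step 4: Best bound = 9 * |z0| = 9 * 0.262488 = 2.3624

2.3624


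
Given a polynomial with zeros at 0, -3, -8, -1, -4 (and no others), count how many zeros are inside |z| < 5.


Step 1: Check each root:
  z = 0: |0| = 0 < 5
  z = -3: |-3| = 3 < 5
  z = -8: |-8| = 8 >= 5
  z = -1: |-1| = 1 < 5
  z = -4: |-4| = 4 < 5
Step 2: Count = 4

4


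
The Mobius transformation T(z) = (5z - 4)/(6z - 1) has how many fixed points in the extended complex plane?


Step 1: Fixed points satisfy T(z) = z
Step 2: 6z^2 - 6z + 4 = 0
Step 3: Discriminant = (-6)^2 - 4*6*4 = -60
Step 4: Number of fixed points = 2

2


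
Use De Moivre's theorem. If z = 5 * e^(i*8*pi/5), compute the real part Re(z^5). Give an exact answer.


Step 1: By De Moivre's theorem, z^5 = 5^5 * e^(i*5*8*pi/5) = 3125 * (cos(8*pi) + i*sin(8*pi))
Step 2: |z|^5 = 5^5 = 3125
Step 3: Reduce the angle mod 2*pi: 8*pi - 8*pi = 0
Step 4: cos(0) = 1
Step 5: Re(z^5) = 3125 * 1 = 3125

3125


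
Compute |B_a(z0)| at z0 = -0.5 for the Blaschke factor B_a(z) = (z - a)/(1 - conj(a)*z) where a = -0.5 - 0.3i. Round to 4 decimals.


Step 1: Numerator z0 - a = -0.5 - (-0.5 - 0.3i) = 0 + 0.3i
Step 2: Denominator 1 - conj(a)*z0 = 1 - (-0.5 + 0.3i)*(-0.5) = 0.75 + 0.15i
Step 3: |z0 - a|^2 = 0^2 + 0.3^2 = 0.09; |1 - conj(a)*z0|^2 = 0.75^2 + 0.15^2 = 0.585
Step 4: |B_a(-0.5)| = sqrt(0.09 / 0.585) = sqrt(0.153846)
Step 5: = 0.3922

0.3922


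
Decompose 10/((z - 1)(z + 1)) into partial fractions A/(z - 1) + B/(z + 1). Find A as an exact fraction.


Step 1: Multiply both sides by (z - 1) and set z = 1
Step 2: A = 10 / (1 + 1)
Step 3: A = 10 / 2
Step 4: A = 5

5


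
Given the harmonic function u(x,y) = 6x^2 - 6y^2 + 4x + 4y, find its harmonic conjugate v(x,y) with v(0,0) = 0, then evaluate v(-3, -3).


Step 1: v_x = -u_y = 12y - 4
Step 2: v_y = u_x = 12x + 4
Step 3: v = 12xy - 4x + 4y + C
Step 4: v(0,0) = 0 => C = 0
Step 5: v(-3, -3) = 108

108


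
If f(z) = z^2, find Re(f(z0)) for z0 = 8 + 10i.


Step 1: z0 = 8 + 10i
Step 2: z0^2 = 8^2 - 10^2 + 160i
Step 3: real part = 64 - 100 = -36

-36


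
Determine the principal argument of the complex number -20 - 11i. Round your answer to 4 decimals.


Step 1: z = -20 - 11i
Step 2: arg(z) = atan2(-11, -20)
Step 3: arg(z) = -2.6387

-2.6387


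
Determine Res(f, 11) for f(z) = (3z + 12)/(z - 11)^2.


Step 1: Pole of order 2 at z = 11
Step 2: Res = lim d/dz [(z - 11)^2 * f(z)] as z -> 11
Step 3: (z - 11)^2 * f(z) = 3z + 12
Step 4: d/dz[3z + 12] = 3

3


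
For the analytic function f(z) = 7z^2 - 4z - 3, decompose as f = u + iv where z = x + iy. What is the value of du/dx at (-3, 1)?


Step 1: f(z) = 7(x+iy)^2 - 4(x+iy) - 3
Step 2: u = 7(x^2 - y^2) - 4x - 3
Step 3: u_x = 14x - 4
Step 4: At (-3, 1): u_x = -42 - 4 = -46

-46


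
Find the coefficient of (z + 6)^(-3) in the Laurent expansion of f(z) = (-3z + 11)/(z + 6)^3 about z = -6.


Step 1: Write the numerator in powers of (z + 6): -3z + 11 = -3(z + 6) + (-3*(-6) + 11) = -3(z + 6) + 29
Step 2: Divide by (z + 6)^3: f(z) = 29(z + 6)^(-3) - 3(z + 6)^(-2)
Step 3: This finite sum is the Laurent series of f about z = -6.
Step 4: Coefficient of (z + 6)^(-3) = -3*(-6) + 11 = 29

29


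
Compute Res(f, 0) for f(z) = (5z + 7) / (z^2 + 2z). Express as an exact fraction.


Step 1: Q(z) = z^2 + 2z = (z)(z + 2)
Step 2: Q'(z) = 2z + 2
Step 3: Q'(0) = 2, P(0) = 7
Step 4: Res = P(0)/Q'(0) = 7/2 = 7/2

7/2


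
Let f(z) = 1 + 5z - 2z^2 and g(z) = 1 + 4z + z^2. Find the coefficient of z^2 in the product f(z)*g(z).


Step 1: z^2 term in f*g comes from: (1)*(z^2) + (5z)*(4z) + (-2z^2)*(1)
Step 2: = 1 + 20 - 2
Step 3: = 19

19


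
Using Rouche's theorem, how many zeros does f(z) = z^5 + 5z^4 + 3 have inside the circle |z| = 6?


Step 1: On |z| = 6 the three terms have sizes |z^5| = 6^5 = 7776, |5z^4| = 5*6^4 = 6480, |3| = 3
Step 2: The dominant term is g(z) = z^5; let h(z) = 5z^4 + 3 so f = g + h
Step 3: On |z| = 6: |g| = 7776 and |h| <= 6480 + 3 = 6483
Step 4: Since 7776 > 6483, |h| < |g| on |z| = 6, so by Rouche f has the same number of zeros as g inside |z| < 6
Step 5: g(z) = z^5 has 5 zeros (all at the origin) inside |z| < 6. Answer = 5

5


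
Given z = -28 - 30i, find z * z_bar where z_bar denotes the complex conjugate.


Step 1: conj(z) = -28 + 30i
Step 2: z * conj(z) = (-28)^2 + (-30)^2
Step 3: = 784 + 900 = 1684

1684


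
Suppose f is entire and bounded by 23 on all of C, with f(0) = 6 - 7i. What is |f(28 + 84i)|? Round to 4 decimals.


Step 1: By Liouville's theorem, a bounded entire function is constant.
Step 2: f(z) = f(0) = 6 - 7i for all z.
Step 3: |f(w)| = |6 - 7i| = sqrt(36 + 49)
Step 4: = 9.2195

9.2195


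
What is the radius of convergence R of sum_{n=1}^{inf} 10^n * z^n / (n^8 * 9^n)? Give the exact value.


Step 1: General term a_n = 10^n / (n^8 * 9^n)
Step 2: By the root test, |a_n|^(1/n) = 10 / (n^(8/n) * 9) -> 10/9 as n -> infinity (since n^(8/n) -> 1)
Step 3: R = 1/lim|a_n|^(1/n) = 9/10

9/10


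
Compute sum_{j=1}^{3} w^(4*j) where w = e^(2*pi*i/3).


Step 1: The sum sum_{j=1}^{n} w^(k*j) equals n if n | k, else 0.
Step 2: Here n = 3, k = 4
Step 3: Does n divide k? 3 | 4 -> False
Step 4: Sum = 0

0


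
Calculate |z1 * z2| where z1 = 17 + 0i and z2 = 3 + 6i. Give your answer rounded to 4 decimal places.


Step 1: |z1| = sqrt(17^2 + 0^2) = sqrt(289)
Step 2: |z2| = sqrt(3^2 + 6^2) = sqrt(45)
Step 3: |z1*z2| = |z1|*|z2| = sqrt(289) * sqrt(45) = sqrt(289 * 45) = sqrt(13005)
Step 4: = 114.0395

114.0395


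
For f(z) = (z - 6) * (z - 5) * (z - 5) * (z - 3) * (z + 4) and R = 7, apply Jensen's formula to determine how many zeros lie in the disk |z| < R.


Jensen's formula: (1/2pi)*integral log|f(Re^it)|dt = log|f(0)| + sum_{|a_k|<R} log(R/|a_k|)
Step 1: f(0) = (-6) * (-5) * (-5) * (-3) * 4 = 1800
Step 2: log|f(0)| = log|6| + log|5| + log|5| + log|3| + log|-4| = 7.4955
Step 3: Zeros inside |z| < 7: 6, 5, 5, 3, -4
Step 4: Jensen sum = log(7/6) + log(7/5) + log(7/5) + log(7/3) + log(7/4) = 2.234
Step 5: n(R) = number of terms in the Jensen sum = count of zeros inside |z| < 7 = 5

5


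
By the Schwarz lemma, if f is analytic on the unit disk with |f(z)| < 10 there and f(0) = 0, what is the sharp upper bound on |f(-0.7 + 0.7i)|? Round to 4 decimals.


Step 1: g = f/10 maps D -> D with g(0) = 0, so by the Schwarz lemma |g(z)| <= |z|, i.e. |f(z)| <= 10|z|; this is sharp (f(z) = 10z).
Step 2: |z0|^2 = (-0.7)^2 + 0.7^2 = 0.98
Step 3: |z0| = sqrt(0.98) = 0.989949
Step 4: Best bound = 10 * |z0| = 10 * 0.989949 = 9.8995

9.8995


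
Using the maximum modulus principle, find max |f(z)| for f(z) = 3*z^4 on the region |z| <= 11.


Step 1: On |z| = 11, |f(z)| = 3 * |z|^4 = 3 * 11^4
Step 2: By maximum modulus principle, maximum is on boundary.
Step 3: Maximum = 3 * 14641 = 43923

43923


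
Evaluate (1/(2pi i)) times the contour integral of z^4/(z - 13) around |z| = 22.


Step 1: f(z) = z^4, a = 13 is inside |z| = 22
Step 2: By Cauchy integral formula: (1/(2pi*i)) * integral = f(a)
Step 3: f(13) = 13^4 = 28561

28561


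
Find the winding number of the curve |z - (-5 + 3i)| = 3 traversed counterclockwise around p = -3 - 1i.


Step 1: Center c = (-5, 3), radius = 3
Step 2: |p - c|^2 = 2^2 + (-4)^2 = 20
Step 3: r^2 = 9
Step 4: |p-c| > r so winding number = 0

0


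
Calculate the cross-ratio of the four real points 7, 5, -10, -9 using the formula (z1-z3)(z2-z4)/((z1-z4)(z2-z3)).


Step 1: (z1-z3)(z2-z4) = 17 * 14 = 238
Step 2: (z1-z4)(z2-z3) = 16 * 15 = 240
Step 3: Cross-ratio = 238/240 = 119/120

119/120


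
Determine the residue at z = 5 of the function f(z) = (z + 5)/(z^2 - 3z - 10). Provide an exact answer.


Step 1: Q(z) = z^2 - 3z - 10 = (z - 5)(z + 2)
Step 2: Q'(z) = 2z - 3
Step 3: Q'(5) = 7, P(5) = 10
Step 4: Res = P(5)/Q'(5) = 10/7 = 10/7

10/7


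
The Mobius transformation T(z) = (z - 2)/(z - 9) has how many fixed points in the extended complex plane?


Step 1: Fixed points satisfy T(z) = z
Step 2: z^2 - 10z + 2 = 0
Step 3: Discriminant = (-10)^2 - 4*1*2 = 92
Step 4: Number of fixed points = 2

2


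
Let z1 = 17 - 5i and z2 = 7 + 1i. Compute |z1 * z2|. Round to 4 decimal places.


Step 1: |z1| = sqrt(17^2 + (-5)^2) = sqrt(314)
Step 2: |z2| = sqrt(7^2 + 1^2) = sqrt(50)
Step 3: |z1*z2| = |z1|*|z2| = sqrt(314) * sqrt(50) = sqrt(314 * 50) = sqrt(15700)
Step 4: = 125.2996

125.2996


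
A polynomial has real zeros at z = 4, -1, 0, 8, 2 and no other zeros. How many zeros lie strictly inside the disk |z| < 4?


Step 1: Check each root:
  z = 4: |4| = 4 >= 4
  z = -1: |-1| = 1 < 4
  z = 0: |0| = 0 < 4
  z = 8: |8| = 8 >= 4
  z = 2: |2| = 2 < 4
Step 2: Count = 3

3


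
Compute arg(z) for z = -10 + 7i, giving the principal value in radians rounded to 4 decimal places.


Step 1: z = -10 + 7i
Step 2: arg(z) = atan2(7, -10)
Step 3: arg(z) = 2.5309

2.5309


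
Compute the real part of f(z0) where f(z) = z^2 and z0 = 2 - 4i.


Step 1: z0 = 2 - 4i
Step 2: z0^2 = 2^2 - (-4)^2 - 16i
Step 3: real part = 4 - 16 = -12

-12


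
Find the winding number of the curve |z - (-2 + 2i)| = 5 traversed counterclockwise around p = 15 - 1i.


Step 1: Center c = (-2, 2), radius = 5
Step 2: |p - c|^2 = 17^2 + (-3)^2 = 298
Step 3: r^2 = 25
Step 4: |p-c| > r so winding number = 0

0


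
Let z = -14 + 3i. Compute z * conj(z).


Step 1: conj(z) = -14 - 3i
Step 2: z * conj(z) = (-14)^2 + 3^2
Step 3: = 196 + 9 = 205

205


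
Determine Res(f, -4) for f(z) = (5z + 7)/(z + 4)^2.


Step 1: Pole of order 2 at z = -4
Step 2: Res = lim d/dz [(z + 4)^2 * f(z)] as z -> -4
Step 3: (z + 4)^2 * f(z) = 5z + 7
Step 4: d/dz[5z + 7] = 5

5


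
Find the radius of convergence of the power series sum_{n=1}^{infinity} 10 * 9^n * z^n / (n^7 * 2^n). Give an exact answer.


Step 1: General term a_n = 10 * 9^n / (n^7 * 2^n)
Step 2: By the root test, |a_n|^(1/n) = 10^(1/n) * 9 / (n^(7/n) * 2) -> 9/2 as n -> infinity (since 10^(1/n) -> 1 and n^(7/n) -> 1)
Step 3: R = 1/lim|a_n|^(1/n) = 2/9

2/9


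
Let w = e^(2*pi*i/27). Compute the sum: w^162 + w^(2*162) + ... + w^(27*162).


Step 1: The sum sum_{j=1}^{n} w^(k*j) equals n if n | k, else 0.
Step 2: Here n = 27, k = 162
Step 3: Does n divide k? 27 | 162 -> True
Step 4: Sum = 27

27


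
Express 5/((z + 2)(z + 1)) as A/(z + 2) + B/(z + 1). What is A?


Step 1: Multiply both sides by (z + 2) and set z = -2
Step 2: A = 5 / (-2 + 1)
Step 3: A = 5 / (-1)
Step 4: A = -5

-5


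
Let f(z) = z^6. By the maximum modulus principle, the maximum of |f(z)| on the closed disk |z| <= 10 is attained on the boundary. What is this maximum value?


Step 1: On |z| = 10, |f(z)| = |z|^6 = 10^6
Step 2: By maximum modulus principle, maximum is on boundary.
Step 3: Maximum = 1000000 = 1000000

1000000


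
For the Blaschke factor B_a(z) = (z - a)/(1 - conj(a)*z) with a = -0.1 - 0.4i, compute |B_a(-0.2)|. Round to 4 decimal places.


Step 1: Numerator z0 - a = -0.2 - (-0.1 - 0.4i) = -0.1 + 0.4i
Step 2: Denominator 1 - conj(a)*z0 = 1 - (-0.1 + 0.4i)*(-0.2) = 0.98 + 0.08i
Step 3: |z0 - a|^2 = (-0.1)^2 + 0.4^2 = 0.17; |1 - conj(a)*z0|^2 = 0.98^2 + 0.08^2 = 0.9668
Step 4: |B_a(-0.2)| = sqrt(0.17 / 0.9668) = sqrt(0.175838)
Step 5: = 0.4193

0.4193


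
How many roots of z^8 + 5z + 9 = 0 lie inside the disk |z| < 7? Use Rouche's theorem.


Step 1: On |z| = 7 the three terms have sizes |z^8| = 7^8 = 5764801, |5z| = 5*7 = 35, |9| = 9
Step 2: The dominant term is g(z) = z^8; let h(z) = 5z + 9 so f = g + h
Step 3: On |z| = 7: |g| = 5764801 and |h| <= 35 + 9 = 44
Step 4: Since 5764801 > 44, |h| < |g| on |z| = 7, so by Rouche f has the same number of zeros as g inside |z| < 7
Step 5: g(z) = z^8 has 8 zeros (all at the origin) inside |z| < 7. Answer = 8

8


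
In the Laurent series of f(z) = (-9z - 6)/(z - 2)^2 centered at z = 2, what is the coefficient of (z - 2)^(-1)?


Step 1: Write the numerator in powers of (z - 2): -9z - 6 = -9(z - 2) + (-9*2 - 6) = -9(z - 2) - 24
Step 2: Divide by (z - 2)^2: f(z) = -24(z - 2)^(-2) - 9(z - 2)^(-1)
Step 3: This finite sum is the Laurent series of f about z = 2.
Step 4: Coefficient of (z - 2)^(-1) = coefficient of (z - 2) in the re-centred numerator = -9

-9


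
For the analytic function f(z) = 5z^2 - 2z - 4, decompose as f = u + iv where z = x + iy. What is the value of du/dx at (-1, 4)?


Step 1: f(z) = 5(x+iy)^2 - 2(x+iy) - 4
Step 2: u = 5(x^2 - y^2) - 2x - 4
Step 3: u_x = 10x - 2
Step 4: At (-1, 4): u_x = -10 - 2 = -12

-12


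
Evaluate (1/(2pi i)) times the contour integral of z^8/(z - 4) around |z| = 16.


Step 1: f(z) = z^8, a = 4 is inside |z| = 16
Step 2: By Cauchy integral formula: (1/(2pi*i)) * integral = f(a)
Step 3: f(4) = 4^8 = 65536

65536


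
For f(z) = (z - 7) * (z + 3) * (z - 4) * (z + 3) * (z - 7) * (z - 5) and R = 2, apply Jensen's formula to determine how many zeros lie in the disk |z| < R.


Jensen's formula: (1/2pi)*integral log|f(Re^it)|dt = log|f(0)| + sum_{|a_k|<R} log(R/|a_k|)
Step 1: f(0) = (-7) * 3 * (-4) * 3 * (-7) * (-5) = 8820
Step 2: log|f(0)| = log|7| + log|-3| + log|4| + log|-3| + log|7| + log|5| = 9.0848
Step 3: Zeros inside |z| < 2: none
Step 4: Jensen sum = (empty sum) = 0
Step 5: n(R) = number of terms in the Jensen sum = count of zeros inside |z| < 2 = 0

0


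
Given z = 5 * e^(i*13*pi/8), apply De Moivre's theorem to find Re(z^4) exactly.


Step 1: By De Moivre's theorem, z^4 = 5^4 * e^(i*4*13*pi/8) = 625 * (cos(13*pi/2) + i*sin(13*pi/2))
Step 2: |z|^4 = 5^4 = 625
Step 3: Reduce the angle mod 2*pi: 13*pi/2 - 6*pi = pi/2
Step 4: cos(pi/2) = 0
Step 5: Re(z^4) = 625 * 0 = 0

0


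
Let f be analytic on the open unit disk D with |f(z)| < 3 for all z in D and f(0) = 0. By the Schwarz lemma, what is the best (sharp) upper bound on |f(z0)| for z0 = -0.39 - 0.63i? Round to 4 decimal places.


Step 1: g = f/3 maps D -> D with g(0) = 0, so by the Schwarz lemma |g(z)| <= |z|, i.e. |f(z)| <= 3|z|; this is sharp (f(z) = 3z).
Step 2: |z0|^2 = (-0.39)^2 + (-0.63)^2 = 0.549
Step 3: |z0| = sqrt(0.549) = 0.740945
Step 4: Best bound = 3 * |z0| = 3 * 0.740945 = 2.2228

2.2228


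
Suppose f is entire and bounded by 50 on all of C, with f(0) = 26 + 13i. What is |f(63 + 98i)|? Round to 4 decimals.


Step 1: By Liouville's theorem, a bounded entire function is constant.
Step 2: f(z) = f(0) = 26 + 13i for all z.
Step 3: |f(w)| = |26 + 13i| = sqrt(676 + 169)
Step 4: = 29.0689

29.0689


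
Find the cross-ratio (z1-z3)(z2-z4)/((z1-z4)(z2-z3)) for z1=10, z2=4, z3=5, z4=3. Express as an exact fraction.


Step 1: (z1-z3)(z2-z4) = 5 * 1 = 5
Step 2: (z1-z4)(z2-z3) = 7 * (-1) = -7
Step 3: Cross-ratio = -5/7 = -5/7

-5/7


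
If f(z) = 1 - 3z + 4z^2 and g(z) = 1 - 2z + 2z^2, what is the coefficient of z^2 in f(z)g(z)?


Step 1: z^2 term in f*g comes from: (1)*(2z^2) + (-3z)*(-2z) + (4z^2)*(1)
Step 2: = 2 + 6 + 4
Step 3: = 12

12


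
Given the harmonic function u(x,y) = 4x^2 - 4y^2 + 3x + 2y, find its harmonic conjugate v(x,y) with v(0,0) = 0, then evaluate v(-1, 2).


Step 1: v_x = -u_y = 8y - 2
Step 2: v_y = u_x = 8x + 3
Step 3: v = 8xy - 2x + 3y + C
Step 4: v(0,0) = 0 => C = 0
Step 5: v(-1, 2) = -8

-8


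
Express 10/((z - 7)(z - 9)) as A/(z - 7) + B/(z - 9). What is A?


Step 1: Multiply both sides by (z - 7) and set z = 7
Step 2: A = 10 / (7 - 9)
Step 3: A = 10 / (-2)
Step 4: A = -5

-5


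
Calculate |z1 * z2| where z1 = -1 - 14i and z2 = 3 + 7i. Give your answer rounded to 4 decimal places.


Step 1: |z1| = sqrt((-1)^2 + (-14)^2) = sqrt(197)
Step 2: |z2| = sqrt(3^2 + 7^2) = sqrt(58)
Step 3: |z1*z2| = |z1|*|z2| = sqrt(197) * sqrt(58) = sqrt(197 * 58) = sqrt(11426)
Step 4: = 106.8925

106.8925


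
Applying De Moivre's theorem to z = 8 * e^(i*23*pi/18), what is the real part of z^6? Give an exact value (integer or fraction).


Step 1: By De Moivre's theorem, z^6 = 8^6 * e^(i*6*23*pi/18) = 262144 * (cos(23*pi/3) + i*sin(23*pi/3))
Step 2: |z|^6 = 8^6 = 262144
Step 3: Reduce the angle mod 2*pi: 23*pi/3 - 6*pi = 5*pi/3
Step 4: cos(5*pi/3) = 1/2
Step 5: Re(z^6) = 262144 * 1/2 = 131072

131072


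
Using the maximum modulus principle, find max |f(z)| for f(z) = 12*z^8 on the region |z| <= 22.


Step 1: On |z| = 22, |f(z)| = 12 * |z|^8 = 12 * 22^8
Step 2: By maximum modulus principle, maximum is on boundary.
Step 3: Maximum = 12 * 54875873536 = 658510482432

658510482432
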